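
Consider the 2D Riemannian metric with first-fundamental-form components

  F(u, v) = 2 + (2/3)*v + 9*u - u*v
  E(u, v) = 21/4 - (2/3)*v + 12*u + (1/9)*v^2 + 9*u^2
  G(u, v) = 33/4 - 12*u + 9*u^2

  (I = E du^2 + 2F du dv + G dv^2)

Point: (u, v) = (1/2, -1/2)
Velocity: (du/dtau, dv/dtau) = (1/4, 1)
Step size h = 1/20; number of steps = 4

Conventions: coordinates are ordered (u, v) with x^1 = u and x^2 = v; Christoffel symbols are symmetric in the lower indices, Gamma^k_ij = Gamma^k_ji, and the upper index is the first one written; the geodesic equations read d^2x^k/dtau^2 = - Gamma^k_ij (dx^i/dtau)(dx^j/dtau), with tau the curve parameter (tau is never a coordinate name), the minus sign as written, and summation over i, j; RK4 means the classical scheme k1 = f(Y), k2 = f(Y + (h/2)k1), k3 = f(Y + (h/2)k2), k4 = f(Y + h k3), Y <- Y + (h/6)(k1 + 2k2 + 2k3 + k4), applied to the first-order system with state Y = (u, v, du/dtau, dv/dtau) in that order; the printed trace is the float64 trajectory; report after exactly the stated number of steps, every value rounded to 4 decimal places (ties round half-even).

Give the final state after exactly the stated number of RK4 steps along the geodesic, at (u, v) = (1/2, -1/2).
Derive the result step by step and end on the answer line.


f(Y) = (du/dtau, dv/dtau, -Gamma^u_ij Y'^i Y'^j, -Gamma^v_ij Y'^i Y'^j) with the Gammas evaluated at the stage position; h = 0.050000; intermediate values shown to 6 dp
step 0: u = 0.5000, v = -0.5000, du/dtau = 0.2500, dv/dtau = 1.0000
step 1:
  k1: at (u, v) = (0.500000, -0.500000), (du/dtau, dv/dtau) = (0.250000, 1.000000); Gamma_uuu = -0.764276, Gamma_uuv = 0.371438, Gamma_uvv = 0.353750, Gamma_vuu = 3.287331, Gamma_vuv = -0.862976, Gamma_vvv = -0.504422; k1 = (0.250000, 1.000000, -0.491702, 0.730452)
  k2: at (u, v) = (0.506250, -0.475000), (du/dtau, dv/dtau) = (0.237707, 1.018261); Gamma_uuu = -0.804174, Gamma_uuv = 0.369583, Gamma_uvv = 0.348453, Gamma_vuu = 3.363128, Gamma_vuv = -0.856539, Gamma_vvv = -0.503837; k2 = (0.237707, 1.018261, -0.494770, 0.747020)
  k3: at (u, v) = (0.505943, -0.474543), (du/dtau, dv/dtau) = (0.237631, 1.018676); Gamma_uuu = -0.802084, Gamma_uuv = 0.369915, Gamma_uvv = 0.348877, Gamma_vuu = 3.358820, Gamma_vuv = -0.857232, Gamma_vvv = -0.504128; k3 = (0.237631, 1.018676, -0.495826, 0.748484)
  k4: at (u, v) = (0.511882, -0.449066), (du/dtau, dv/dtau) = (0.225209, 1.037424); Gamma_uuu = -0.841153, Gamma_uuv = 0.367856, Gamma_uvv = 0.343803, Gamma_vuu = 3.433174, Gamma_vuv = -0.850474, Gamma_vvv = -0.503308; k4 = (0.225209, 1.037424, -0.499245, 0.764962)
  Y <- Y + (h/6)(k1 + 2k2 + 2k3 + k4): u = 0.5119, v = -0.4491, du/dtau = 0.2252, dv/dtau = 1.0374
step 2:
  k1: at (u, v) = (0.511882, -0.449073), (du/dtau, dv/dtau) = (0.225232, 1.037387); Gamma_uuu = -0.841160, Gamma_uuv = 0.367854, Gamma_uvv = 0.343801, Gamma_vuu = 3.433188, Gamma_vuv = -0.850471, Gamma_vvv = -0.503307; k1 = (0.225232, 1.037387, -0.499218, 0.764910)
  k2: at (u, v) = (0.517513, -0.423138), (du/dtau, dv/dtau) = (0.212752, 1.056510); Gamma_uuu = -0.879339, Gamma_uuv = 0.365602, Gamma_uvv = 0.338944, Gamma_vuu = 3.505959, Gamma_vuv = -0.843406, Gamma_vvv = -0.502260; k2 = (0.212752, 1.056510, -0.502888, 0.781090)
  k3: at (u, v) = (0.517201, -0.422660), (du/dtau, dv/dtau) = (0.212660, 1.056914); Gamma_uuu = -0.877077, Gamma_uuv = 0.366000, Gamma_uvv = 0.339397, Gamma_vuu = 3.501264, Gamma_vuv = -0.844233, Gamma_vvv = -0.502617; k3 = (0.212660, 1.056914, -0.503991, 0.782621)
  k4: at (u, v) = (0.522515, -0.396227), (du/dtau, dv/dtau) = (0.200033, 1.076518); Gamma_uuu = -0.914073, Gamma_uuv = 0.363650, Gamma_uvv = 0.334793, Gamma_vuu = 3.571787, Gamma_vuv = -0.837050, Gamma_vvv = -0.501435; k4 = (0.200033, 1.076518, -0.508030, 0.798689)
  Y <- Y + (h/6)(k1 + 2k2 + 2k3 + k4): u = 0.5225, v = -0.3962, du/dtau = 0.2001, dv/dtau = 1.0765
step 3:
  k1: at (u, v) = (0.522516, -0.396233), (du/dtau, dv/dtau) = (0.200057, 1.076479); Gamma_uuu = -0.914081, Gamma_uuv = 0.363648, Gamma_uvv = 0.334791, Gamma_vuu = 3.571805, Gamma_vuv = -0.837046, Gamma_vvv = -0.501433; k1 = (0.200057, 1.076479, -0.508003, 0.798638)
  k2: at (u, v) = (0.527518, -0.369321), (du/dtau, dv/dtau) = (0.187357, 1.096445); Gamma_uuu = -0.949827, Gamma_uuv = 0.361216, Gamma_uvv = 0.330439, Gamma_vuu = 3.639926, Gamma_vuv = -0.829774, Gamma_vvv = -0.500131; k2 = (0.187357, 1.096445, -0.512316, 0.814397)
  k3: at (u, v) = (0.527200, -0.368822), (du/dtau, dv/dtau) = (0.187249, 1.096839); Gamma_uuu = -0.947388, Gamma_uuv = 0.361686, Gamma_uvv = 0.330925, Gamma_vuu = 3.634834, Gamma_vuv = -0.830744, Gamma_vvv = -0.500558; k3 = (0.187249, 1.096839, -0.513470, 0.815994)
  k4: at (u, v) = (0.531879, -0.341391), (du/dtau, dv/dtau) = (0.174384, 1.117278); Gamma_uuu = -0.981564, Gamma_uuv = 0.359283, Gamma_uvv = 0.326872, Gamma_vuu = 3.699840, Gamma_vuv = -0.823603, Gamma_vvv = -0.499242; k4 = (0.174384, 1.117278, -0.518191, 0.831632)
  Y <- Y + (h/6)(k1 + 2k2 + 2k3 + k4): u = 0.5319, v = -0.3414, du/dtau = 0.1744, dv/dtau = 1.1172
step 4:
  k1: at (u, v) = (0.531880, -0.341397), (du/dtau, dv/dtau) = (0.174409, 1.117237); Gamma_uuu = -0.981575, Gamma_uuv = 0.359280, Gamma_uvv = 0.326870, Gamma_vuu = 3.699863, Gamma_vuv = -0.823597, Gamma_vvv = -0.499240; k1 = (0.174409, 1.117237, -0.518163, 0.831583)
  k2: at (u, v) = (0.536240, -0.313466), (du/dtau, dv/dtau) = (0.161455, 1.138027); Gamma_uuu = -1.014113, Gamma_uuv = 0.356931, Gamma_uvv = 0.323118, Gamma_vuu = 3.761594, Gamma_vuv = -0.816632, Gamma_vvv = -0.497933; k2 = (0.161455, 1.138027, -0.523201, 0.846915)
  k3: at (u, v) = (0.535917, -0.312946), (du/dtau, dv/dtau) = (0.161329, 1.138410); Gamma_uuu = -1.011494, Gamma_uuv = 0.357475, Gamma_uvv = 0.323640, Gamma_vuu = 3.756100, Gamma_vuv = -0.817752, Gamma_vvv = -0.498434; k3 = (0.161329, 1.138410, -0.524411, 0.848574)
  k4: at (u, v) = (0.539947, -0.284476), (du/dtau, dv/dtau) = (0.148189, 1.159666); Gamma_uuu = -1.042057, Gamma_uuv = 0.355302, Gamma_uvv = 0.320248, Gamma_vuu = 3.813808, Gamma_vuv = -0.811209, Gamma_vvv = -0.497257; k4 = (0.148189, 1.159666, -0.529912, 0.863784)
  Y <- Y + (h/6)(k1 + 2k2 + 2k3 + k4): u = 0.5399, v = -0.2845, du/dtau = 0.1482, dv/dtau = 1.1596

Answer: u = 0.5399, v = -0.2845, du/dtau = 0.1482, dv/dtau = 1.1596


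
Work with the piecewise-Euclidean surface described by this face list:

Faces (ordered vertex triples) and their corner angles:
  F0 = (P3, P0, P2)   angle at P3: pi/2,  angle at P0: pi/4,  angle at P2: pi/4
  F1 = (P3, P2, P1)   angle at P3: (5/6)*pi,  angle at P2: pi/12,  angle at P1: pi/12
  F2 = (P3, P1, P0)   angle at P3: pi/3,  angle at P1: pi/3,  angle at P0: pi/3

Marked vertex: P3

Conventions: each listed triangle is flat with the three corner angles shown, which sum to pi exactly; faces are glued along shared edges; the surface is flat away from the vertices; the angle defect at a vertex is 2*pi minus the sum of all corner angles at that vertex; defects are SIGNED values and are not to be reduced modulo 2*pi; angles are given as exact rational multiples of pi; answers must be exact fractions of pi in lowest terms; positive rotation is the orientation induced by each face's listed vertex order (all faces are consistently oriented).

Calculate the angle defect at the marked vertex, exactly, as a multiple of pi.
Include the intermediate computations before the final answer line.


Sum of corner angles at P3: (5/3)*pi
defect = 2*pi - (5/3)*pi

Answer: defect(P3) = pi/3


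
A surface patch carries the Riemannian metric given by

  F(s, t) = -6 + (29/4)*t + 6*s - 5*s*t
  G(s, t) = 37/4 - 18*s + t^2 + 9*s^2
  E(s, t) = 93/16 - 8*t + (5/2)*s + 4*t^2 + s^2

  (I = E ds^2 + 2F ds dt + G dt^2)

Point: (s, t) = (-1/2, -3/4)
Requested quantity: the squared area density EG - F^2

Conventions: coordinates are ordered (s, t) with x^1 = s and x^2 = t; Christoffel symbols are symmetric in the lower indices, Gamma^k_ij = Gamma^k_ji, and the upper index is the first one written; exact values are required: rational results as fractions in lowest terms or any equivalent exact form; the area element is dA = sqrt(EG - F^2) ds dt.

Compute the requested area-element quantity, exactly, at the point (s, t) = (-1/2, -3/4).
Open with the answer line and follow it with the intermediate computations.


Answer: EG - F^2 = 289/32

E = 209/16, F = -261/16, G = 337/16; EG - F^2 = 289/32


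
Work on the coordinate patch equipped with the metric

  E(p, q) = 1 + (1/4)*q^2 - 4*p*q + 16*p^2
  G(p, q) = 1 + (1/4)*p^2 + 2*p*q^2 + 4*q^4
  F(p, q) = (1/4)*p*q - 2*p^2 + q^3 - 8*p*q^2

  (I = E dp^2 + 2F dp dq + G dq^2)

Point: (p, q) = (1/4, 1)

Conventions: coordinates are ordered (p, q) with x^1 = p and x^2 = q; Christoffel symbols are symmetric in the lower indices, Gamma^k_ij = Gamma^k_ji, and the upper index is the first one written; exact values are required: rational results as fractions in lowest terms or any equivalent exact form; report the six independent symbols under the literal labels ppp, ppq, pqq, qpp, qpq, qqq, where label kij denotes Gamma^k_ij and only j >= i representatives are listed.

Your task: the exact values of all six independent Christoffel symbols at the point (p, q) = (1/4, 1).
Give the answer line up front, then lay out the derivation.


Answer: Gamma_ppp = 128/369, Gamma_ppq = -16/369, Gamma_pqq = -128/369, Gamma_qpp = -544/369, Gamma_qpq = 68/369, Gamma_qqq = 544/369

E = 5/4, F = -17/16, G = 353/64 at the point
E_p = 4, E_q = -1/2, F_p = -35/4, F_q = -15/16, G_p = 17/8, G_q = 17
EG - F^2 = 369/64;  g^inv = (64/369) * [[353/64, 17/16], [17/16, 5/4]]
first-kind symbols [ij,l] = (1/2)(d_i g_jl + d_j g_il - d_l g_ij): [pp,p] = E_p/2 = 2, [pp,q] = F_p - E_q/2 = -17/2, [pq,p] = E_q/2 = -1/4, [pq,q] = G_p/2 = 17/16, [qq,p] = F_q - G_p/2 = -2, [qq,q] = G_q/2 = 17/2
Gamma^p_ij = (G*[ij,p] - F*[ij,q])/(EG - F^2), Gamma^q_ij = (E*[ij,q] - F*[ij,p])/(EG - F^2)


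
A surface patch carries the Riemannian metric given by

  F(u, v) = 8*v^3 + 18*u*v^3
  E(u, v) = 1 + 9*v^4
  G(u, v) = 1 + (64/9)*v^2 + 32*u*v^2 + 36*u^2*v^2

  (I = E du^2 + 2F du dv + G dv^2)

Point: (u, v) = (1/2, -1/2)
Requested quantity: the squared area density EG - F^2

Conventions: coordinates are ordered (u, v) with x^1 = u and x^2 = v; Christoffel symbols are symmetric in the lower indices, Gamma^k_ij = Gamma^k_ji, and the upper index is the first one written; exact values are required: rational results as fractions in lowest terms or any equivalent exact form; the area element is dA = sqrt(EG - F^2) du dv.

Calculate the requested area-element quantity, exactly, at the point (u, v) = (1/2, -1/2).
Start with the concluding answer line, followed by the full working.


Answer: EG - F^2 = 1381/144

E = 25/16, F = -17/8, G = 325/36; EG - F^2 = 1381/144


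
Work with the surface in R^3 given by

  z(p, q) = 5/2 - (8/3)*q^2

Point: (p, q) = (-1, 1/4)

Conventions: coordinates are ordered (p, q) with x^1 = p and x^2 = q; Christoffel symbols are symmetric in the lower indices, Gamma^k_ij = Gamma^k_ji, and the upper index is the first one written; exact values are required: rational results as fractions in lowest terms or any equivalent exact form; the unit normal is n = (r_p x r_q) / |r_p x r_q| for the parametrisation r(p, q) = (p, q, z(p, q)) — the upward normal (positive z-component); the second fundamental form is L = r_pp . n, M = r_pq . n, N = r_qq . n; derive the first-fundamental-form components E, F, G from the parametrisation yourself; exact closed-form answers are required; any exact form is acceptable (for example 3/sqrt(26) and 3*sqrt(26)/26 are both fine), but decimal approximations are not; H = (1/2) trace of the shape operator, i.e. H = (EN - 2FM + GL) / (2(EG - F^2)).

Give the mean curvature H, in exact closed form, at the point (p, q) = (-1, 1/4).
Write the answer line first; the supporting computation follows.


Answer: H = -72/125

z_p = 0, z_q = -4/3, z_pp = 0, z_pq = 0, z_qq = -16/3
E = 1, F = 0, G = 25/9; answer radicand W^2 = 25/9
unnormalised second-form numerators: l = 0, m = 0, n = -16/3; L = l/sqrt(25/9), and similarly M = m/sqrt(W^2), N = n/sqrt(W^2)
H = (E*n - 2*F*m + G*l) / (2*(EG - F^2)*sqrt(W^2)); E*n - 2*F*m + G*l = -16/3, EG - F^2 = 25/9, so H = (-24/25)/sqrt(25/9)


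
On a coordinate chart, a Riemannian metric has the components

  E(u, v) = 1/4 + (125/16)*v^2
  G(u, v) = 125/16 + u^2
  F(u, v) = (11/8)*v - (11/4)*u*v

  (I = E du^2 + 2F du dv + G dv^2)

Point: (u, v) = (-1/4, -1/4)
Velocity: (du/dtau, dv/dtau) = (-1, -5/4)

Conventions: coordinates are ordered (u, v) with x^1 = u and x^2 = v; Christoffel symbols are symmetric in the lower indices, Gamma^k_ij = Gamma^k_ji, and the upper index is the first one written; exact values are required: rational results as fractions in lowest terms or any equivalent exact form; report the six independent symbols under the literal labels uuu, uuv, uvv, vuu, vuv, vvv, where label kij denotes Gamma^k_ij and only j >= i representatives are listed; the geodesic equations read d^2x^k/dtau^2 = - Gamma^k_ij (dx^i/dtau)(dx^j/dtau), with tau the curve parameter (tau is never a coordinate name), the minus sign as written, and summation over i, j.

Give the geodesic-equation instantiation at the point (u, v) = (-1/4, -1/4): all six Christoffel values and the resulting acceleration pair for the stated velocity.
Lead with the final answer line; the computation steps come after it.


Answer: Gamma_uuu = 1859/7575, Gamma_uuv = -21176/7575, Gamma_uvv = 8288/2525, Gamma_vuu = 3549/10100, Gamma_vuv = -1627/7575, Gamma_vvv = 1628/7575; accelerations (d^2u/dtau^2, d^2v/dtau^2) = (4077/2525, -1138/7575)

E = 189/256, F = -33/64, G = 63/8 at the point
E_u = 0, E_v = -125/32, F_u = 11/16, F_v = 33/16, G_u = -1/2, G_v = 0
EG - F^2 = 22725/4096;  g^inv = (4096/22725) * [[63/8, 33/64], [33/64, 189/256]]
first-kind symbols [ij,l] = (1/2)(d_i g_jl + d_j g_il - d_l g_ij): [uu,u] = E_u/2 = 0, [uu,v] = F_u - E_v/2 = 169/64, [uv,u] = E_v/2 = -125/64, [uv,v] = G_u/2 = -1/4, [vv,u] = F_v - G_u/2 = 37/16, [vv,v] = G_v/2 = 0
Gamma^u_ij = (G*[ij,u] - F*[ij,v])/(EG - F^2), Gamma^v_ij = (E*[ij,v] - F*[ij,u])/(EG - F^2)
Gamma_uuu = 1859/7575, Gamma_uuv = -21176/7575, Gamma_uvv = 8288/2525, Gamma_vuu = 3549/10100, Gamma_vuv = -1627/7575, Gamma_vvv = 1628/7575
d^2u/dtau^2 = -(Gamma_uuu*(-1)^2 + 2*Gamma_uuv*(-1)*(-5/4) + Gamma_uvv*(-5/4)^2) = 4077/2525
d^2v/dtau^2 = -(Gamma_vuu*(-1)^2 + 2*Gamma_vuv*(-1)*(-5/4) + Gamma_vvv*(-5/4)^2) = -1138/7575


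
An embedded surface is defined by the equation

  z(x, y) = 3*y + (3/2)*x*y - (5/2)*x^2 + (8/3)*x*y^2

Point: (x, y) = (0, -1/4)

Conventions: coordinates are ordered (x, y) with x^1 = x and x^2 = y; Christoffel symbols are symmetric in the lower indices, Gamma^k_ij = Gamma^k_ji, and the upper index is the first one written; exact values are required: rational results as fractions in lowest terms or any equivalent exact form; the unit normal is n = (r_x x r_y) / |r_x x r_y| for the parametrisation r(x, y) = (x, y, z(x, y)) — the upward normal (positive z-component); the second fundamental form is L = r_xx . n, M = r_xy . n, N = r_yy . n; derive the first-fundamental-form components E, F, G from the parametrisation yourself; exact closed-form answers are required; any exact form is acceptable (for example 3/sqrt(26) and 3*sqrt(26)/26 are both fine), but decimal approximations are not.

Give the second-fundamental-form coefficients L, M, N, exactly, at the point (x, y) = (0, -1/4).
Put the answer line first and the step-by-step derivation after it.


Answer: L = -24*sqrt(5785)/1157, M = 4*sqrt(5785)/5785, N = 0

z_x = -5/24, z_y = 3, z_xx = -5, z_xy = 1/6, z_yy = 0
E = 601/576, F = -5/8, G = 10; answer radicand W^2 = 5785/576
unnormalised second-form numerators: l = -5, m = 1/6, n = 0; L = l/sqrt(5785/576), and similarly M = m/sqrt(W^2), N = n/sqrt(W^2)


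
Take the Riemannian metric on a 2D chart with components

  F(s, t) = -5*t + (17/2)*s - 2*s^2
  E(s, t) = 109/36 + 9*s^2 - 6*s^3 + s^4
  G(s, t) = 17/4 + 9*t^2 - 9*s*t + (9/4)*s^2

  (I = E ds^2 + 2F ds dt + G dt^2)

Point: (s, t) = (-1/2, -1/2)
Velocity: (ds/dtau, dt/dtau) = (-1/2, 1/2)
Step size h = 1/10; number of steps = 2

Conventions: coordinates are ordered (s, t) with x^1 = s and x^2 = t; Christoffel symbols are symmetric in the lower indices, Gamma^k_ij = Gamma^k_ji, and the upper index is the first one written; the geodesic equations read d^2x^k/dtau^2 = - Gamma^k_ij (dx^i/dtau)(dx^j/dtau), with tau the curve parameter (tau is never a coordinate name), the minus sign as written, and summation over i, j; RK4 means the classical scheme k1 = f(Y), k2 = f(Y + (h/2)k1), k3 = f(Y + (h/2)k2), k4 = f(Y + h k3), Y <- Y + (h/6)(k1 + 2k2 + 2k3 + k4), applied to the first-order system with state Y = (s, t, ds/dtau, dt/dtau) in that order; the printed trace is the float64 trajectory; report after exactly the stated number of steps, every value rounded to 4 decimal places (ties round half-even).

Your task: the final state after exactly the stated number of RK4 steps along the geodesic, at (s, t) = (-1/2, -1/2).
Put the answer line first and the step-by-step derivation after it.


Answer: s = -0.5908, t = -0.4009, ds/dtau = -0.4125, dt/dtau = 0.4931

f(Y) = (ds/dtau, dt/dtau, -Gamma^s_ij Y'^i Y'^j, -Gamma^t_ij Y'^i Y'^j) with the Gammas evaluated at the stage position; h = 0.100000; intermediate values shown to 6 dp
step 0: s = -0.5000, t = -0.5000, ds/dtau = -0.5000, dt/dtau = 0.5000
step 1:
  k1: at (s, t) = (-0.500000, -0.500000), (ds/dtau, dt/dtau) = (-0.500000, 0.500000); Gamma_sss = -0.415000, Gamma_sst = 0.104395, Gamma_stt = -1.424470, Gamma_tss = 1.987792, Gamma_tst = 0.282574, Gamma_ttt = -1.133518; k1 = (-0.500000, 0.500000, 0.512065, -0.072281)
  k2: at (s, t) = (-0.525000, -0.475000), (ds/dtau, dt/dtau) = (-0.474397, 0.496386); Gamma_sss = -0.300186, Gamma_sst = 0.109315, Gamma_stt = -1.420158, Gamma_tss = 2.106320, Gamma_tst = 0.267310, Gamma_ttt = -1.215517; k2 = (-0.474397, 0.496386, 0.468967, -0.048636)
  k3: at (s, t) = (-0.523720, -0.475181), (ds/dtau, dt/dtau) = (-0.476552, 0.497568); Gamma_sss = -0.303149, Gamma_sst = 0.109101, Gamma_stt = -1.420913, Gamma_tss = 2.103063, Gamma_tst = 0.267463, Gamma_ttt = -1.212297; k3 = (-0.476552, 0.497568, 0.472367, -0.050635)
  k4: at (s, t) = (-0.547655, -0.450243), (ds/dtau, dt/dtau) = (-0.452763, 0.494936); Gamma_sss = -0.180478, Gamma_sst = 0.109412, Gamma_stt = -1.423124, Gamma_tss = 2.240240, Gamma_tst = 0.247789, Gamma_ttt = -1.294096; k4 = (-0.452763, 0.494936, 0.434645, -0.031179)
  Y <- Y + (h/6)(k1 + 2k2 + 2k3 + k4): s = -0.5476, t = -0.4503, ds/dtau = -0.4528, dt/dtau = 0.4950
step 2:
  k1: at (s, t) = (-0.547578, -0.450286), (ds/dtau, dt/dtau) = (-0.452844, 0.494967); Gamma_sss = -0.180774, Gamma_sst = 0.109412, Gamma_stt = -1.423135, Gamma_tss = 2.239889, Gamma_tst = 0.247831, Gamma_ttt = -1.293864; k1 = (-0.452844, 0.494967, 0.434775, -0.031243)
  k2: at (s, t) = (-0.570220, -0.425538), (ds/dtau, dt/dtau) = (-0.431105, 0.493404); Gamma_sss = -0.048717, Gamma_sst = 0.104366, Gamma_stt = -1.430939, Gamma_tss = 2.397917, Gamma_tst = 0.222154, Gamma_ttt = -1.374456; k2 = (-0.431105, 0.493404, 0.401813, -0.016540)
  k3: at (s, t) = (-0.569133, -0.425616), (ds/dtau, dt/dtau) = (-0.432753, 0.494140); Gamma_sss = -0.051448, Gamma_sst = 0.104392, Gamma_stt = -1.431332, Gamma_tss = 2.394146, Gamma_tst = 0.222441, Gamma_ttt = -1.371616; k3 = (-0.432753, 0.494140, 0.403775, -0.018317)
  k4: at (s, t) = (-0.590853, -0.400872), (ds/dtau, dt/dtau) = (-0.412466, 0.493135); Gamma_sss = 0.093699, Gamma_sst = 0.093084, Gamma_stt = -1.443312, Gamma_tss = 2.577340, Gamma_tst = 0.188598, Gamma_ttt = -1.451128; k4 = (-0.412466, 0.493135, 0.372913, -0.008868)
  Y <- Y + (h/6)(k1 + 2k2 + 2k3 + k4): s = -0.5908, t = -0.4009, ds/dtau = -0.4125, dt/dtau = 0.4931


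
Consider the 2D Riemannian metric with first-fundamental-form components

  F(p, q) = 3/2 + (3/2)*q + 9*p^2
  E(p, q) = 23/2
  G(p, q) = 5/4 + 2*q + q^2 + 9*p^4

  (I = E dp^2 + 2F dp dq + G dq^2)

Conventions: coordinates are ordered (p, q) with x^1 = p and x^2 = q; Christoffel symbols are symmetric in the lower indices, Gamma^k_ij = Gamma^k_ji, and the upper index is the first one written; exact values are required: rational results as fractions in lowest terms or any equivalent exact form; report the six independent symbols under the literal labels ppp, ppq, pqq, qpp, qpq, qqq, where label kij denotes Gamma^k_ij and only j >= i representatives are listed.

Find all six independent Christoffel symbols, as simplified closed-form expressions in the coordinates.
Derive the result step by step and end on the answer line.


E = 23/2; F = 3/2 + (3/2)*q + 9*p^2; G = 5/4 + 2*q + q^2 + 9*p^4
Gamma^k_ij = (1/2) g^{kl} (d_i g_jl + d_j g_il - d_l g_ij), with g^inv = (1/(EG-F^2)) [[G, -F], [-F, E]]
first partials: E_p = 0, E_q = 0, F_p = 18*p, F_q = 3/2, G_p = 36*p^3, G_q = 2 + 2*q
D = EG - F^2 = 97/8 + (37/2)*q + (37/4)*q^2 - 27*p^2 - 27*p^2*q + (45/2)*p^4
expanded: Gamma^p_pp = (G E_p - 2F F_p + F E_q)/(2D), Gamma^p_pq = (G E_q - F G_p)/(2D), Gamma^p_qq = (2G F_q - G G_p - F G_q)/(2D), Gamma^q_pp = (2E F_p - E E_q - F E_p)/(2D), Gamma^q_pq = (E G_p - F E_q)/(2D), Gamma^q_qq = (E G_q - 2F F_q + F G_p)/(2D); substitute and cancel common factors

Answer: Gamma_ppp = (-1296*p^3 - 216*p*q - 216*p)/(180*p^4 - 216*p^2*q - 216*p^2 + 74*q^2 + 148*q + 97), Gamma_ppq = (-1296*p^5 - 216*p^3*q - 216*p^3)/(180*p^4 - 216*p^2*q - 216*p^2 + 74*q^2 + 148*q + 97), Gamma_pqq = (-1296*p^7 + 108*p^4 - 144*p^3*q^2 - 288*p^3*q - 180*p^3 - 72*p^2*q - 72*p^2 + 3)/(180*p^4 - 216*p^2*q - 216*p^2 + 74*q^2 + 148*q + 97), Gamma_qpp = 1656*p/(180*p^4 - 216*p^2*q - 216*p^2 + 74*q^2 + 148*q + 97), Gamma_qpq = 1656*p^3/(180*p^4 - 216*p^2*q - 216*p^2 + 74*q^2 + 148*q + 97), Gamma_qqq = (1296*p^5 + 216*p^3*q + 216*p^3 - 108*p^2 + 74*q + 74)/(180*p^4 - 216*p^2*q - 216*p^2 + 74*q^2 + 148*q + 97)


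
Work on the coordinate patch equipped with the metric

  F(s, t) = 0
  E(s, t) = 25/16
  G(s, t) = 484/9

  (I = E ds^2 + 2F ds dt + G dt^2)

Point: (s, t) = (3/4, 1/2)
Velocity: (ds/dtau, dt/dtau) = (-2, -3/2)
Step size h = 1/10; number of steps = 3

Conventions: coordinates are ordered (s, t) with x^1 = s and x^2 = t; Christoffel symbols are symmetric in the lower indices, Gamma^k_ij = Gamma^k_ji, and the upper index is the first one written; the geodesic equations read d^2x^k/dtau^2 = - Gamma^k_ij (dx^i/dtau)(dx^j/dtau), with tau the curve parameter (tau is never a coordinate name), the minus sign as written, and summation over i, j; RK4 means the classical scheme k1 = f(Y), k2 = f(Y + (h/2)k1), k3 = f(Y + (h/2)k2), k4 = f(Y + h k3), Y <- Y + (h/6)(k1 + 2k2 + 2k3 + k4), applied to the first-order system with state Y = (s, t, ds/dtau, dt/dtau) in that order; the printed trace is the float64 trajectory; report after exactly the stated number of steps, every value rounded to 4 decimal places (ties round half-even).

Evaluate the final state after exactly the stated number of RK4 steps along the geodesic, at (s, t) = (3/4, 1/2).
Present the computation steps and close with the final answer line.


f(Y) = (ds/dtau, dt/dtau, -Gamma^s_ij Y'^i Y'^j, -Gamma^t_ij Y'^i Y'^j) with the Gammas evaluated at the stage position; h = 0.100000; intermediate values shown to 6 dp
step 0: s = 0.7500, t = 0.5000, ds/dtau = -2.0000, dt/dtau = -1.5000
step 1:
  k1: at (s, t) = (0.750000, 0.500000), (ds/dtau, dt/dtau) = (-2.000000, -1.500000); Gamma_sss = 0.000000, Gamma_sst = 0.000000, Gamma_stt = 0.000000, Gamma_tss = 0.000000, Gamma_tst = 0.000000, Gamma_ttt = 0.000000; k1 = (-2.000000, -1.500000, 0.000000, 0.000000)
  k2: at (s, t) = (0.650000, 0.425000), (ds/dtau, dt/dtau) = (-2.000000, -1.500000); Gamma_sss = 0.000000, Gamma_sst = 0.000000, Gamma_stt = 0.000000, Gamma_tss = 0.000000, Gamma_tst = 0.000000, Gamma_ttt = 0.000000; k2 = (-2.000000, -1.500000, 0.000000, 0.000000)
  k3: at (s, t) = (0.650000, 0.425000), (ds/dtau, dt/dtau) = (-2.000000, -1.500000); Gamma_sss = 0.000000, Gamma_sst = 0.000000, Gamma_stt = 0.000000, Gamma_tss = 0.000000, Gamma_tst = 0.000000, Gamma_ttt = 0.000000; k3 = (-2.000000, -1.500000, 0.000000, 0.000000)
  k4: at (s, t) = (0.550000, 0.350000), (ds/dtau, dt/dtau) = (-2.000000, -1.500000); Gamma_sss = 0.000000, Gamma_sst = 0.000000, Gamma_stt = 0.000000, Gamma_tss = 0.000000, Gamma_tst = 0.000000, Gamma_ttt = 0.000000; k4 = (-2.000000, -1.500000, 0.000000, 0.000000)
  Y <- Y + (h/6)(k1 + 2k2 + 2k3 + k4): s = 0.5500, t = 0.3500, ds/dtau = -2.0000, dt/dtau = -1.5000
step 2:
  k1: at (s, t) = (0.550000, 0.350000), (ds/dtau, dt/dtau) = (-2.000000, -1.500000); Gamma_sss = 0.000000, Gamma_sst = 0.000000, Gamma_stt = 0.000000, Gamma_tss = 0.000000, Gamma_tst = 0.000000, Gamma_ttt = 0.000000; k1 = (-2.000000, -1.500000, 0.000000, 0.000000)
  k2: at (s, t) = (0.450000, 0.275000), (ds/dtau, dt/dtau) = (-2.000000, -1.500000); Gamma_sss = 0.000000, Gamma_sst = 0.000000, Gamma_stt = 0.000000, Gamma_tss = 0.000000, Gamma_tst = 0.000000, Gamma_ttt = 0.000000; k2 = (-2.000000, -1.500000, 0.000000, 0.000000)
  k3: at (s, t) = (0.450000, 0.275000), (ds/dtau, dt/dtau) = (-2.000000, -1.500000); Gamma_sss = 0.000000, Gamma_sst = 0.000000, Gamma_stt = 0.000000, Gamma_tss = 0.000000, Gamma_tst = 0.000000, Gamma_ttt = 0.000000; k3 = (-2.000000, -1.500000, 0.000000, 0.000000)
  k4: at (s, t) = (0.350000, 0.200000), (ds/dtau, dt/dtau) = (-2.000000, -1.500000); Gamma_sss = 0.000000, Gamma_sst = 0.000000, Gamma_stt = 0.000000, Gamma_tss = 0.000000, Gamma_tst = 0.000000, Gamma_ttt = 0.000000; k4 = (-2.000000, -1.500000, 0.000000, 0.000000)
  Y <- Y + (h/6)(k1 + 2k2 + 2k3 + k4): s = 0.3500, t = 0.2000, ds/dtau = -2.0000, dt/dtau = -1.5000
step 3:
  k1: at (s, t) = (0.350000, 0.200000), (ds/dtau, dt/dtau) = (-2.000000, -1.500000); Gamma_sss = 0.000000, Gamma_sst = 0.000000, Gamma_stt = 0.000000, Gamma_tss = 0.000000, Gamma_tst = 0.000000, Gamma_ttt = 0.000000; k1 = (-2.000000, -1.500000, 0.000000, 0.000000)
  k2: at (s, t) = (0.250000, 0.125000), (ds/dtau, dt/dtau) = (-2.000000, -1.500000); Gamma_sss = 0.000000, Gamma_sst = 0.000000, Gamma_stt = 0.000000, Gamma_tss = 0.000000, Gamma_tst = 0.000000, Gamma_ttt = 0.000000; k2 = (-2.000000, -1.500000, 0.000000, 0.000000)
  k3: at (s, t) = (0.250000, 0.125000), (ds/dtau, dt/dtau) = (-2.000000, -1.500000); Gamma_sss = 0.000000, Gamma_sst = 0.000000, Gamma_stt = 0.000000, Gamma_tss = 0.000000, Gamma_tst = 0.000000, Gamma_ttt = 0.000000; k3 = (-2.000000, -1.500000, 0.000000, 0.000000)
  k4: at (s, t) = (0.150000, 0.050000), (ds/dtau, dt/dtau) = (-2.000000, -1.500000); Gamma_sss = 0.000000, Gamma_sst = 0.000000, Gamma_stt = 0.000000, Gamma_tss = 0.000000, Gamma_tst = 0.000000, Gamma_ttt = 0.000000; k4 = (-2.000000, -1.500000, 0.000000, 0.000000)
  Y <- Y + (h/6)(k1 + 2k2 + 2k3 + k4): s = 0.1500, t = 0.0500, ds/dtau = -2.0000, dt/dtau = -1.5000

Answer: s = 0.1500, t = 0.0500, ds/dtau = -2.0000, dt/dtau = -1.5000


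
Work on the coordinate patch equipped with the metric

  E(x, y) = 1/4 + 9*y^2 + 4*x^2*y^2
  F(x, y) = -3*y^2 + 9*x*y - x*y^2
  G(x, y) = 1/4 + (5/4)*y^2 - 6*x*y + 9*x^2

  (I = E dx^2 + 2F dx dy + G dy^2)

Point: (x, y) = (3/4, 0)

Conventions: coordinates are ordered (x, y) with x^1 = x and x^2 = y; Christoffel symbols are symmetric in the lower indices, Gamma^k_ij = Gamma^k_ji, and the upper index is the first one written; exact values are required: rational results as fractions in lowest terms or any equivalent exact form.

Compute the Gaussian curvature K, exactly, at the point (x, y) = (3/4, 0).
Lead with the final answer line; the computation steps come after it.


Answer: K = -14544/7225

E = 1/4, F = 0, G = 85/16, EG - F^2 = 85/64 at the point
E_x = 0, E_y = 0, F_x = 0, F_y = 27/4, G_x = 27/2, G_y = -9/2
E_yy = 45/2, F_xy = 9, G_xx = 18
K follows from Brioschi's formula, (det M1 - det M2)/(EG - F^2)^2.
M1 = [[-E_yy/2 + F_xy - G_xx/2, E_x/2, F_x - E_y/2], [F_y - G_x/2, E, F], [G_y/2, F, G]] = [[-45/4, 0, 0], [0, 1/4, 0], [-9/4, 0, 85/16]]; det M1 = -3825/256
M2 = [[0, E_y/2, G_x/2], [E_y/2, E, F], [G_x/2, F, G]] = [[0, 0, 27/4], [0, 1/4, 0], [27/4, 0, 85/16]]; det M2 = -729/64
det M1 - det M2 = -909/256; K = -909/256 / (85/64)^2 = -14544/7225


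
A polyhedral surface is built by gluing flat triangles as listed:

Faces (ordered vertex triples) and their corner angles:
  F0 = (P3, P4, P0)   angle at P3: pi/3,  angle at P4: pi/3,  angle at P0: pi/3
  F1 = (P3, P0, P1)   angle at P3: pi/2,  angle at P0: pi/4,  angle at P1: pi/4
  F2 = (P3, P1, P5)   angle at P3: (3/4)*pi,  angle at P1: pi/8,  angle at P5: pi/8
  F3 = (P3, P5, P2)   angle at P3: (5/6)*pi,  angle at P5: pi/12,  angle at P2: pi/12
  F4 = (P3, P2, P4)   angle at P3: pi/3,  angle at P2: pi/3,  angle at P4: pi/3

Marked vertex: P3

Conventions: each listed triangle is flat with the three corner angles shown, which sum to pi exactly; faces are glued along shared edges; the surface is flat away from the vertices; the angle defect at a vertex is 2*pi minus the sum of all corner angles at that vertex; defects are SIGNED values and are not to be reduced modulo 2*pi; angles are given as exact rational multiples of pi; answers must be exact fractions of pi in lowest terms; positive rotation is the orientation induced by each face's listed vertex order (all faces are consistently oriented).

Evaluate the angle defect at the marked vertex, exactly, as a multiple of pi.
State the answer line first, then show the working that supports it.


Answer: defect(P3) = (-3/4)*pi

Sum of corner angles at P3: (11/4)*pi
defect = 2*pi - (11/4)*pi


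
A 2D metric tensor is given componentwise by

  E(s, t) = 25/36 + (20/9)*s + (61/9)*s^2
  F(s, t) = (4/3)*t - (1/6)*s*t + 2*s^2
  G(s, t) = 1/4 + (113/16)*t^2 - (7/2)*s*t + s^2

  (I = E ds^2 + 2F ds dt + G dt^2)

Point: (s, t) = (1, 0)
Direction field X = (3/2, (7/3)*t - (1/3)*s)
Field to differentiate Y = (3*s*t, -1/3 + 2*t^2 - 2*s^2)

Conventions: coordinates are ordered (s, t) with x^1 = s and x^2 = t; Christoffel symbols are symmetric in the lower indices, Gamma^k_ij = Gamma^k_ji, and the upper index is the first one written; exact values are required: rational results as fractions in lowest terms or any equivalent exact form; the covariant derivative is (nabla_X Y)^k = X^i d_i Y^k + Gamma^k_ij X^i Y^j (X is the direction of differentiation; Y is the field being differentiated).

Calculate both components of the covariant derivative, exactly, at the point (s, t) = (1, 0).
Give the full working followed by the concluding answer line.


E = 349/36, F = 2, G = 5/4 at the point
E_s = 142/9, E_t = 0, F_s = 4, F_t = 7/6, G_s = 2, G_t = -7/2
EG - F^2 = 1169/144;  g^inv = (144/1169) * [[5/4, -2], [-2, 349/36]]
first-kind symbols [ij,l] = (1/2)(d_i g_jl + d_j g_il - d_l g_ij): [ss,s] = E_s/2 = 71/9, [ss,t] = F_s - E_t/2 = 4, [st,s] = E_t/2 = 0, [st,t] = G_s/2 = 1, [tt,s] = F_t - G_s/2 = 1/6, [tt,t] = G_t/2 = -7/4
Gamma^s_ij = (G*[ij,s] - F*[ij,t])/(EG - F^2), Gamma^t_ij = (E*[ij,t] - F*[ij,s])/(EG - F^2)
Gamma_sss = 268/1169, Gamma_sst = -288/1169, Gamma_stt = 534/1169, Gamma_tss = 3312/1169, Gamma_tst = 1396/1169, Gamma_ttt = -2491/1169
X = (3/2, -1/3), Y = (0, -7/3) at the point

Answer: (nabla_X Y)^s = 109/501, (nabla_X Y)^t = -17791/1503


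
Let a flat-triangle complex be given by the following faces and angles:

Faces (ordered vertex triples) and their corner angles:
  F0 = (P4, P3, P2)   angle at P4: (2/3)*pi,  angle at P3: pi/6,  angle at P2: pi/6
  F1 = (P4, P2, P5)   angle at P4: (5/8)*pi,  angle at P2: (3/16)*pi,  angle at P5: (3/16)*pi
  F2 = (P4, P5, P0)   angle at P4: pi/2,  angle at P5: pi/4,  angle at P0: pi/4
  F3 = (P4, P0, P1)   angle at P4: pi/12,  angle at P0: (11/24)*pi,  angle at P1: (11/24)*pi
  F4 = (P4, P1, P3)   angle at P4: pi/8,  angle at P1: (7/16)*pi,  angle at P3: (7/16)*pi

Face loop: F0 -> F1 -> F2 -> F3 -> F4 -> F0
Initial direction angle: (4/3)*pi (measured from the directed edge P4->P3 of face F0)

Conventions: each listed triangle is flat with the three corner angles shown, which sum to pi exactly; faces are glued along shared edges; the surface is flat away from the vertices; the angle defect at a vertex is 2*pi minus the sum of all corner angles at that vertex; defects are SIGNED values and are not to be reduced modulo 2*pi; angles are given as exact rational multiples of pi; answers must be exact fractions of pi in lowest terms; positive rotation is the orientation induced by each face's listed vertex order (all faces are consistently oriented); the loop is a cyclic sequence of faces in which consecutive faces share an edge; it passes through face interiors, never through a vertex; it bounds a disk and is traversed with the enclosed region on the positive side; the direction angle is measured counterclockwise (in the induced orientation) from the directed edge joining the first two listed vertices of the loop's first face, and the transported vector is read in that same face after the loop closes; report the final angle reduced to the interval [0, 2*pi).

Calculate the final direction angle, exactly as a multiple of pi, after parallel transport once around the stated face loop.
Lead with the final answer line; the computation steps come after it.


Answer: final direction angle = (4/3)*pi

enclosed vertex P4: corner angles sum to 2*pi, defect = 2*pi - 2*pi = 0
transport around the loop rotates by the sum of enclosed defects; add to the initial angle mod 2*pi
final angle = (4/3)*pi + 0 = (4/3)*pi (mod 2*pi)


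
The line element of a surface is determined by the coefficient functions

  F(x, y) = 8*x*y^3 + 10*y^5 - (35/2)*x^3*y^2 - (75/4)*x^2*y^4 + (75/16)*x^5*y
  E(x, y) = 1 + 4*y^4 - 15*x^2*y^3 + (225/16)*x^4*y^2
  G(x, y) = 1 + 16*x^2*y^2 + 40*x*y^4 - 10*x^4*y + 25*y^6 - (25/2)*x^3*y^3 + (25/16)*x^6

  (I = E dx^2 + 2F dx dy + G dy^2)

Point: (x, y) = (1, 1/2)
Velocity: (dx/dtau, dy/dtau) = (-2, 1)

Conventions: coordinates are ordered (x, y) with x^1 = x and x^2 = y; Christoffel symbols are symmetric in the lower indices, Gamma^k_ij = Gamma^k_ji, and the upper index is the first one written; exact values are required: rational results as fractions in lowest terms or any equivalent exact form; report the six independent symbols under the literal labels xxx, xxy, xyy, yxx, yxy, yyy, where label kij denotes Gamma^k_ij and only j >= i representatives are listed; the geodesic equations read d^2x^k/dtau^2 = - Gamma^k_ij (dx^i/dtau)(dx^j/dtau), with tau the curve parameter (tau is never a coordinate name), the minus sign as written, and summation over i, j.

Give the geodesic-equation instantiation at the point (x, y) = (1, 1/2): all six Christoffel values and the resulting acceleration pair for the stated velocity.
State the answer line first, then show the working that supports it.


Answer: Gamma_xxx = 55/51, Gamma_xxy = 77/153, Gamma_xyy = -341/153, Gamma_yxx = -55/51, Gamma_yxy = -77/153, Gamma_yyy = 341/153; accelerations (d^2x/dtau^2, d^2y/dtau^2) = (-11/153, 11/153)

E = 185/64, F = -121/64, G = 185/64 at the point
E_x = 165/16, E_y = 77/16, F_x = -11/4, F_y = -209/16, G_x = -77/16, G_y = 341/16
EG - F^2 = 153/32;  g^inv = (32/153) * [[185/64, 121/64], [121/64, 185/64]]
first-kind symbols [ij,l] = (1/2)(d_i g_jl + d_j g_il - d_l g_ij): [xx,x] = E_x/2 = 165/32, [xx,y] = F_x - E_y/2 = -165/32, [xy,x] = E_y/2 = 77/32, [xy,y] = G_x/2 = -77/32, [yy,x] = F_y - G_x/2 = -341/32, [yy,y] = G_y/2 = 341/32
Gamma^x_ij = (G*[ij,x] - F*[ij,y])/(EG - F^2), Gamma^y_ij = (E*[ij,y] - F*[ij,x])/(EG - F^2)
Gamma_xxx = 55/51, Gamma_xxy = 77/153, Gamma_xyy = -341/153, Gamma_yxx = -55/51, Gamma_yxy = -77/153, Gamma_yyy = 341/153
d^2x/dtau^2 = -(Gamma_xxx*(-2)^2 + 2*Gamma_xxy*(-2)*(1) + Gamma_xyy*(1)^2) = -11/153
d^2y/dtau^2 = -(Gamma_yxx*(-2)^2 + 2*Gamma_yxy*(-2)*(1) + Gamma_yyy*(1)^2) = 11/153


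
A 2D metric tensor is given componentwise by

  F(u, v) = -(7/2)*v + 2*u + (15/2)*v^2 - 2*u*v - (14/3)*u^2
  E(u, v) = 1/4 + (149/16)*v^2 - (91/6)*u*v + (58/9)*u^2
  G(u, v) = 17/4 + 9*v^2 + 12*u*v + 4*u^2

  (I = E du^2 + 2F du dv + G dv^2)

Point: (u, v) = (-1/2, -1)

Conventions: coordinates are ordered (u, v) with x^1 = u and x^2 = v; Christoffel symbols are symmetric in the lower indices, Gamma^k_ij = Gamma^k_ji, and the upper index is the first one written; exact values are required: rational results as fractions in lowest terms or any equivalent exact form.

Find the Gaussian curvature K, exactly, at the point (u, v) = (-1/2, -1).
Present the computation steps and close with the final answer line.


E = 517/144, F = 47/6, G = 81/4, EG - F^2 = 6533/576 at the point
E_u = 157/18, E_v = -265/24, F_u = 26/3, F_v = -35/2, G_u = -16, G_v = -24
E_vv = 149/8, F_uv = -2, G_uu = 8
K follows from Brioschi's formula, (det M1 - det M2)/(EG - F^2)^2.
M1 = [[-E_vv/2 + F_uv - G_uu/2, E_u/2, F_u - E_v/2], [F_v - G_u/2, E, F], [G_v/2, F, G]] = [[-245/16, 157/36, 227/16], [-19/2, 517/144, 47/6], [-12, 47/6, 81/4]]; det M1 = -1743593/9216
M2 = [[0, E_v/2, G_u/2], [E_v/2, E, F], [G_u/2, F, G]] = [[0, -265/48, -8], [-265/48, 517/144, 47/6], [-8, 47/6, 81/4]]; det M2 = -476299/3072
det M1 - det M2 = -39337/1152; K = -39337/1152 / (6533/576)^2 = -81504/307051

Answer: K = -81504/307051


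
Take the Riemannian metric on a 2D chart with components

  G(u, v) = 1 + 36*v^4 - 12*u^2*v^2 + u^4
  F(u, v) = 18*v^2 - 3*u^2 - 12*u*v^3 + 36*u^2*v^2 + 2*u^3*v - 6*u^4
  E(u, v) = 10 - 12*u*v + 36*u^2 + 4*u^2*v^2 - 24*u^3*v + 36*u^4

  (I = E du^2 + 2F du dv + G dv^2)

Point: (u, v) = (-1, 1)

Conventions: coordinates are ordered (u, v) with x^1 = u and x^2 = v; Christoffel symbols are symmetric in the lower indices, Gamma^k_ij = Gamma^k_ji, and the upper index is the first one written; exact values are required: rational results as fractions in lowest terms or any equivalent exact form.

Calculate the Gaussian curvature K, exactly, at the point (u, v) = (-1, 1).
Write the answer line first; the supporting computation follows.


Answer: K = -172/21609

E = 122, F = 55, G = 26, EG - F^2 = 147 at the point
E_u = -308, E_v = 44, F_u = -48, F_v = 142, G_u = 20, G_v = 120
E_vv = 8, F_uv = -174, G_uu = -12
Apply the Brioschi formula K = (det M1 - det M2)/(EG - F^2)^2 over the derivative matrices of E, F, G.
M1 = [[-E_vv/2 + F_uv - G_uu/2, E_u/2, F_u - E_v/2], [F_v - G_u/2, E, F], [G_v/2, F, G]] = [[-172, -154, -70], [132, 122, 55], [60, 55, 26]]; det M1 = -756
M2 = [[0, E_v/2, G_u/2], [E_v/2, E, F], [G_u/2, F, G]] = [[0, 22, 10], [22, 122, 55], [10, 55, 26]]; det M2 = -584
det M1 - det M2 = -172; K = -172 / (147)^2 = -172/21609


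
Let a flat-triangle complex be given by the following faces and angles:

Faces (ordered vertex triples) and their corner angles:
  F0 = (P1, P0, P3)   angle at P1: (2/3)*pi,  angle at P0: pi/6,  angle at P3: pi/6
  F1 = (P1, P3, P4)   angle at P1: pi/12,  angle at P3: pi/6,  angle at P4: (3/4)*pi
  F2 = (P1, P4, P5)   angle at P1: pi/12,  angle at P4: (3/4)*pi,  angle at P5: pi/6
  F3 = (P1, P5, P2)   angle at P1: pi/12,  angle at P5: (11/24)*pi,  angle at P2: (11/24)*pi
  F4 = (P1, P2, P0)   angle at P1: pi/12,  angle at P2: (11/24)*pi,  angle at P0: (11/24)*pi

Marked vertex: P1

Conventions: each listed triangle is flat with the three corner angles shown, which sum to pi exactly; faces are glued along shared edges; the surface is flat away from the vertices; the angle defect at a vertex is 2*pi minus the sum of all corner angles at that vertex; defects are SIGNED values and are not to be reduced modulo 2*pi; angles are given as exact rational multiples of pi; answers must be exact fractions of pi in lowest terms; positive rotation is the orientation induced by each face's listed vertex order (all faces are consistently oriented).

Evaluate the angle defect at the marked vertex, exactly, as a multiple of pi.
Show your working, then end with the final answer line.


Sum of corner angles at P1: pi
defect = 2*pi - pi

Answer: defect(P1) = pi


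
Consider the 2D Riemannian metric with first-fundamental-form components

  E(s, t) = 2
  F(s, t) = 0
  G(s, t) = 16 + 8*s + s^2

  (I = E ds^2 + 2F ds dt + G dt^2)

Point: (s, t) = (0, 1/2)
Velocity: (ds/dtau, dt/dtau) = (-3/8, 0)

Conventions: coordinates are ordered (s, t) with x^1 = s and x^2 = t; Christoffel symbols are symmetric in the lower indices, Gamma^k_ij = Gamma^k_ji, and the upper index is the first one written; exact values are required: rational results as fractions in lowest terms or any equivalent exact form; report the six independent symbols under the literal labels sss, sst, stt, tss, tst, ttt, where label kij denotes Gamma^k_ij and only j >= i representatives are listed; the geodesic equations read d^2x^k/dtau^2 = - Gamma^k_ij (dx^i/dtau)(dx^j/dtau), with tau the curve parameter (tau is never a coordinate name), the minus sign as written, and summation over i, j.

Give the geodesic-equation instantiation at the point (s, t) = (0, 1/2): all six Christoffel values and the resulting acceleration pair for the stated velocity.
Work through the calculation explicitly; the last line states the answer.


E = 2, F = 0, G = 16 at the point
E_s = 0, E_t = 0, F_s = 0, F_t = 0, G_s = 8, G_t = 0
EG - F^2 = 32;  g^inv = (1/32) * [[16, 0], [0, 2]]
first-kind symbols [ij,l] = (1/2)(d_i g_jl + d_j g_il - d_l g_ij): [ss,s] = E_s/2 = 0, [ss,t] = F_s - E_t/2 = 0, [st,s] = E_t/2 = 0, [st,t] = G_s/2 = 4, [tt,s] = F_t - G_s/2 = -4, [tt,t] = G_t/2 = 0
Gamma^s_ij = (G*[ij,s] - F*[ij,t])/(EG - F^2), Gamma^t_ij = (E*[ij,t] - F*[ij,s])/(EG - F^2)
Gamma_sss = 0, Gamma_sst = 0, Gamma_stt = -2, Gamma_tss = 0, Gamma_tst = 1/4, Gamma_ttt = 0
d^2s/dtau^2 = -(Gamma_sss*(-3/8)^2 + 2*Gamma_sst*(-3/8)*(0) + Gamma_stt*(0)^2) = 0
d^2t/dtau^2 = -(Gamma_tss*(-3/8)^2 + 2*Gamma_tst*(-3/8)*(0) + Gamma_ttt*(0)^2) = 0

Answer: Gamma_sss = 0, Gamma_sst = 0, Gamma_stt = -2, Gamma_tss = 0, Gamma_tst = 1/4, Gamma_ttt = 0; accelerations (d^2s/dtau^2, d^2t/dtau^2) = (0, 0)
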